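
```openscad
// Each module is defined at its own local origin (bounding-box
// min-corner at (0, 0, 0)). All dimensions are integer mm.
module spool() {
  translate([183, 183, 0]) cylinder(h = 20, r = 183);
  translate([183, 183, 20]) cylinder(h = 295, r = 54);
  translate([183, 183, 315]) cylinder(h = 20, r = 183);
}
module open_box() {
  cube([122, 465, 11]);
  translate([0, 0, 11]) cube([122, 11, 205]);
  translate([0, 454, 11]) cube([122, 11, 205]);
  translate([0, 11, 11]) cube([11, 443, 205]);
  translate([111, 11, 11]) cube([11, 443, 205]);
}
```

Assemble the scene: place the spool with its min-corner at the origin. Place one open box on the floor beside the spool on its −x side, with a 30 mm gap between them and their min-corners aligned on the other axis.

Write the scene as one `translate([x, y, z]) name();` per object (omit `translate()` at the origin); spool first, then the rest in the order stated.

spool();
translate([-152, 0, 0]) open_box();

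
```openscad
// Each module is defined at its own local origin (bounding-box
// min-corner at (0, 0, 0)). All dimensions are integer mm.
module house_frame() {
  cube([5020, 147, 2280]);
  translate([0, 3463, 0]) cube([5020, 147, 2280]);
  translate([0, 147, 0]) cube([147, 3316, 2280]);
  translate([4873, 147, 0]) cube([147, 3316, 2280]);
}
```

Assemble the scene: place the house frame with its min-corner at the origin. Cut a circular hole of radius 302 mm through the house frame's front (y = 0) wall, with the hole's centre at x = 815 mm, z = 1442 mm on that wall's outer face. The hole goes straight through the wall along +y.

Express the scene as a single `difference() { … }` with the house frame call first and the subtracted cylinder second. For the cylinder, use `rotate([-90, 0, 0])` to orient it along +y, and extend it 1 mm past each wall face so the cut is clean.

difference() {
  house_frame();
  translate([815, -1, 1442]) rotate([-90, 0, 0]) cylinder(h = 149, r = 302);
}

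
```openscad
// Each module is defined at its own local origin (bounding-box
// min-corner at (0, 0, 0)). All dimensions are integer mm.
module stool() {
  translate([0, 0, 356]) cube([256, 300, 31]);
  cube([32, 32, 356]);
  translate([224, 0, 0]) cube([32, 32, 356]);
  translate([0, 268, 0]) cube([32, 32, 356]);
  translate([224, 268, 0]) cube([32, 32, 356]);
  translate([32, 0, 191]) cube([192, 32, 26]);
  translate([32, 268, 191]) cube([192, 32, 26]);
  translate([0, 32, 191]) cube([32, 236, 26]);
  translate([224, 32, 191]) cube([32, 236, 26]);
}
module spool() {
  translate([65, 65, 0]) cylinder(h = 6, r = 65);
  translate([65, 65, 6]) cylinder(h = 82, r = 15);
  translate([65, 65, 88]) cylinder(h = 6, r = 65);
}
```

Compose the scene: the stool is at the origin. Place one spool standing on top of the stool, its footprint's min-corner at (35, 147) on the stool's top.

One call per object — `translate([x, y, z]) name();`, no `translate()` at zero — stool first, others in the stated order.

stool();
translate([35, 147, 387]) spool();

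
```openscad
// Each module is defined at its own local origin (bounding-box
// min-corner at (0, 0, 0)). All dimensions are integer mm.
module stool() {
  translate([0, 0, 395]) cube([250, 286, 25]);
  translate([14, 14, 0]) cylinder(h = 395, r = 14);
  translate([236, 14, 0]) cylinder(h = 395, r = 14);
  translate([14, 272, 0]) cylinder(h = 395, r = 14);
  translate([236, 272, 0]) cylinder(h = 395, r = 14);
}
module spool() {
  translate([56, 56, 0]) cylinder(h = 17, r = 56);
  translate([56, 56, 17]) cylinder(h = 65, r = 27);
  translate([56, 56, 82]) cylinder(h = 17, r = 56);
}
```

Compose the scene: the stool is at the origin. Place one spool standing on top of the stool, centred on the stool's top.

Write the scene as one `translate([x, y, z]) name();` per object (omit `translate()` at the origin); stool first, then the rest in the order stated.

stool();
translate([69, 87, 420]) spool();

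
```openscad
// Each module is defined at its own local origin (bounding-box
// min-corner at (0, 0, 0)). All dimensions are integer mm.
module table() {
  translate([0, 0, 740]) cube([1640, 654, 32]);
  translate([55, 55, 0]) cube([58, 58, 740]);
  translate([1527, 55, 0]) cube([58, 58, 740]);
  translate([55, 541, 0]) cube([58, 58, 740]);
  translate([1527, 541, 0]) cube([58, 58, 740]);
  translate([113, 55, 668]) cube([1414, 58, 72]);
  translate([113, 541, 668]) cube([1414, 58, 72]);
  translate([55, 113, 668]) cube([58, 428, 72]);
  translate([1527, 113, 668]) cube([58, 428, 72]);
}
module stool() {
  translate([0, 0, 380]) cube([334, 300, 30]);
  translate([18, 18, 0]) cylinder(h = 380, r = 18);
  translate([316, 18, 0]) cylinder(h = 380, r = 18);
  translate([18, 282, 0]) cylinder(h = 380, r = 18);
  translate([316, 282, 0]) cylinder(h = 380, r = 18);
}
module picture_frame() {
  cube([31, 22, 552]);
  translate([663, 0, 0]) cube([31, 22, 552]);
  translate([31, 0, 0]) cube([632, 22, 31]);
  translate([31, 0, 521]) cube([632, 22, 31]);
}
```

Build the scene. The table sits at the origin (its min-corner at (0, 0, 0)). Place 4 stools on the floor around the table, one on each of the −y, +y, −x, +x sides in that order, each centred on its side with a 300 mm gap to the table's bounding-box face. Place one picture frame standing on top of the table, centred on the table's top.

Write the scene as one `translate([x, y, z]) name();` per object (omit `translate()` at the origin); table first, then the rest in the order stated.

table();
translate([653, -600, 0]) stool();
translate([653, 954, 0]) stool();
translate([-634, 177, 0]) stool();
translate([1940, 177, 0]) stool();
translate([473, 316, 772]) picture_frame();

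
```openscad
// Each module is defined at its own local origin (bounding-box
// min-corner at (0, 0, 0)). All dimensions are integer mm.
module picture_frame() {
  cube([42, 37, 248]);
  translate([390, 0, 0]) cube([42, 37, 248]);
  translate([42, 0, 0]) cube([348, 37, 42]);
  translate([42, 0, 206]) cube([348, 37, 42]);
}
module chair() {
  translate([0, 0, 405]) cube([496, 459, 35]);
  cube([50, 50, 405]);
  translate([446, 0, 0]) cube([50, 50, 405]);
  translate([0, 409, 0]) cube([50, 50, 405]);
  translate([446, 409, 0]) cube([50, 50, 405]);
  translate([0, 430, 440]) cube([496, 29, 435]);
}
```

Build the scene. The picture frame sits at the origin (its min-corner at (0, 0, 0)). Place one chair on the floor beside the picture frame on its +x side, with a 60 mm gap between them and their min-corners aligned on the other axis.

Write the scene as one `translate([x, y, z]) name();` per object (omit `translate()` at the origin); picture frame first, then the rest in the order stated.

picture_frame();
translate([492, 0, 0]) chair();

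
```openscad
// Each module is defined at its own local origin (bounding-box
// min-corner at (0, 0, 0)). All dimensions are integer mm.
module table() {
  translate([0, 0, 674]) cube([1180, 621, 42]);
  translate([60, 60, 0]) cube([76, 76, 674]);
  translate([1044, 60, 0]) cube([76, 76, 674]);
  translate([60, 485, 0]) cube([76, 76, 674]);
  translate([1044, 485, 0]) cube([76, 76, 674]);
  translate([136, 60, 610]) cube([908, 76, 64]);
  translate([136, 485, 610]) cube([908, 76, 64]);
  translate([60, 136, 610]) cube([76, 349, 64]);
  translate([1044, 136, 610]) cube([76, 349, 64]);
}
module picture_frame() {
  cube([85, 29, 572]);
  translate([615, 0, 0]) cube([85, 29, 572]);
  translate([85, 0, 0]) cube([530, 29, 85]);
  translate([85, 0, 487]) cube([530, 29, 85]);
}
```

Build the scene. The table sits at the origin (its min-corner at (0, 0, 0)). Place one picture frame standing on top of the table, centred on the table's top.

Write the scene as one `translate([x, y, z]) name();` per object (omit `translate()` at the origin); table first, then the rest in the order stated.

table();
translate([240, 296, 716]) picture_frame();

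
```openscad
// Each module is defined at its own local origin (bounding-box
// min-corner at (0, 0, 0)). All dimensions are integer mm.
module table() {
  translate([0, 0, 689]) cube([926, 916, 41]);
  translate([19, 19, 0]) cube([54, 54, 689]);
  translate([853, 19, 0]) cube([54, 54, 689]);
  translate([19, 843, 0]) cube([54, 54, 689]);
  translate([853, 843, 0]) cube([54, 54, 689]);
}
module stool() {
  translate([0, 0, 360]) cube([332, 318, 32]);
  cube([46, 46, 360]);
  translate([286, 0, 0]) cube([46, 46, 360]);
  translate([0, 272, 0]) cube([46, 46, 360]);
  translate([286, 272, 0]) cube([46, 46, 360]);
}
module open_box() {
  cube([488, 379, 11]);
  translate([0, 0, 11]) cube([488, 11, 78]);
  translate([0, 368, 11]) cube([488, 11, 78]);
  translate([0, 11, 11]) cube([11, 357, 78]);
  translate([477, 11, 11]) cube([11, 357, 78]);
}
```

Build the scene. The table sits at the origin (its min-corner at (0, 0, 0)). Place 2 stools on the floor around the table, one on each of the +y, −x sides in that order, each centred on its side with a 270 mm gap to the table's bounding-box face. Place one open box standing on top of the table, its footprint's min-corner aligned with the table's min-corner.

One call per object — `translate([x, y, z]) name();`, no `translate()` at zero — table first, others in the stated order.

table();
translate([297, 1186, 0]) stool();
translate([-602, 299, 0]) stool();
translate([0, 0, 730]) open_box();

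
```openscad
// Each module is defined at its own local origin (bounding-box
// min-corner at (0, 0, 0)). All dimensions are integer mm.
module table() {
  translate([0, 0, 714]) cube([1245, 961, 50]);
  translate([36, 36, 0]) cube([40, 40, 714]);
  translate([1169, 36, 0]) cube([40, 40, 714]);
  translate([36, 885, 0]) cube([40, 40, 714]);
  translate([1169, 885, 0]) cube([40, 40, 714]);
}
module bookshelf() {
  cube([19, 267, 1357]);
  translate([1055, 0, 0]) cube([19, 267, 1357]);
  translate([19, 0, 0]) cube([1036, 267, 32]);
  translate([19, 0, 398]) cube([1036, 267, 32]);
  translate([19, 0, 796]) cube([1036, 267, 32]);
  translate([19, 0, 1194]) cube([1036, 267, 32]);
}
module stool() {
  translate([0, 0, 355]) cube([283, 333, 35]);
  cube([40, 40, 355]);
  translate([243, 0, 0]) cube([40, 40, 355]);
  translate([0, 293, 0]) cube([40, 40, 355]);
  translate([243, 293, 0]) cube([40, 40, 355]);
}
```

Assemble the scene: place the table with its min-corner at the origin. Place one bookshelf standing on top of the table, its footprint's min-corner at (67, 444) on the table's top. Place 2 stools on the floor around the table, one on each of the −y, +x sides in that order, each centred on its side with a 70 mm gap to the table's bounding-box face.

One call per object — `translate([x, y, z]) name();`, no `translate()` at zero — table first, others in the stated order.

table();
translate([67, 444, 764]) bookshelf();
translate([481, -403, 0]) stool();
translate([1315, 314, 0]) stool();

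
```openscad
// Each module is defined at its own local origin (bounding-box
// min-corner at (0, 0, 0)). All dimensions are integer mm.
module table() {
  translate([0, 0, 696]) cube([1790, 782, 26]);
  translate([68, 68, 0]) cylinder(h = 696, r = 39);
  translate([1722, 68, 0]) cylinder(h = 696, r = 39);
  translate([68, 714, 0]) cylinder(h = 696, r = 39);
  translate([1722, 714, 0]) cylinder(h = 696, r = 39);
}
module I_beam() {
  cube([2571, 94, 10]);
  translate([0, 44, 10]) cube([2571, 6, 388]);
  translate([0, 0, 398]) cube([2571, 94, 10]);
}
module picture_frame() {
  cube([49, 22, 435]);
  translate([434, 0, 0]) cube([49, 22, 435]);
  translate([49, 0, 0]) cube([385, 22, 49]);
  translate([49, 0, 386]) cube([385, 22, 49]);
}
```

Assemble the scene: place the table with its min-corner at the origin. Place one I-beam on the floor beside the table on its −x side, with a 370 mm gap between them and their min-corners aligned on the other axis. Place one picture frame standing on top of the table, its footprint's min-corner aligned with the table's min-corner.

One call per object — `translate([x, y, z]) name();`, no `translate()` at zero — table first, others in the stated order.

table();
translate([-2941, 0, 0]) I_beam();
translate([0, 0, 722]) picture_frame();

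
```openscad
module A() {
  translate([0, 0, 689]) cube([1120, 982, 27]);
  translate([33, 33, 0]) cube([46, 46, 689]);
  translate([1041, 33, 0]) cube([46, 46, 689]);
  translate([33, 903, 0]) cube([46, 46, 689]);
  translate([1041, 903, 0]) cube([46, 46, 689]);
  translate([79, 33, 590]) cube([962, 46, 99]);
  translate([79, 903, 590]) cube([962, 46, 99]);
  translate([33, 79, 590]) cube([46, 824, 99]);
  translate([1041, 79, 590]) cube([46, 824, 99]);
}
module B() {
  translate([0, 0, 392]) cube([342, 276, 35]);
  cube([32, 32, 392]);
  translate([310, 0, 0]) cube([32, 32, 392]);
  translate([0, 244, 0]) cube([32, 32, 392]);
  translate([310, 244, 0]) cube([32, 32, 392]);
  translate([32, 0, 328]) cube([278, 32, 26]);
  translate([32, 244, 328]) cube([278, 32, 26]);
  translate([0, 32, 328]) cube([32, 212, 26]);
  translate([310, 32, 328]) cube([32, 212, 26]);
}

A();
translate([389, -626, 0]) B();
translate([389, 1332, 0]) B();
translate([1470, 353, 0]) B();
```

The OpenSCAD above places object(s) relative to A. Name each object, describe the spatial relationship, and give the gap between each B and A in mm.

A is a table. B is a stool. Three stools sit around the table at the −y, +y, +x sides. The gap between each stool and the table is 350 mm.

Each stool's nearest face is 350 mm from the table's bounding box.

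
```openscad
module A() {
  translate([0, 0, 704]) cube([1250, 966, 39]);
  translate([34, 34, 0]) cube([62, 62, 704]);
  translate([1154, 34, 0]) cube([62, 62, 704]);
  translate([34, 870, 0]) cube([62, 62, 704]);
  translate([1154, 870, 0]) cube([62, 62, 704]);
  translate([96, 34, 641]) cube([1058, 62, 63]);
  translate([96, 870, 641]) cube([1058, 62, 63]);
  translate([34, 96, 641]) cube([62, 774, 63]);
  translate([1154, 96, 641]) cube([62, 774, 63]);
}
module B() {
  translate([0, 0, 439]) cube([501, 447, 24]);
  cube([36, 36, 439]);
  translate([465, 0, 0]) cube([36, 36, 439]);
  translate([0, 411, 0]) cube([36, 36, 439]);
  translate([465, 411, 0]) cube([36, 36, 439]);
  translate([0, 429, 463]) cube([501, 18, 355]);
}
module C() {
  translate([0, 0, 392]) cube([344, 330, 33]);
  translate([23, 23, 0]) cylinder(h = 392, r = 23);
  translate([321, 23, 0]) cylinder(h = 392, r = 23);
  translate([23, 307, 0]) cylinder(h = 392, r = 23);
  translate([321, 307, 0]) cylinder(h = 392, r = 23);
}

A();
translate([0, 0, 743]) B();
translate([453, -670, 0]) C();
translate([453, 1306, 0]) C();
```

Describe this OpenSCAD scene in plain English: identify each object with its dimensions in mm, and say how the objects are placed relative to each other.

A is a rectangular dining table. The top is 1250×966×39 mm with its upper surface at z = 743 mm. It stands on four 62×62 mm square legs, each inset 34 mm from the nearest pair of top edges, running from the floor to the underside of the top. Four apron rails, 62 mm thick and 63 mm tall, run between adjacent legs with their top edges flush with the underside of the top and their outer faces flush with the legs' outer faces.

B is a chair. The seat is a 501×447×24 mm slab with its top at z = 463 mm, on four 36×36 mm corner legs (flush with the seat edges, standing on z = 0). A flat backrest 18 mm thick, 355 mm tall, spans the full seat width and rises from the seat top along its +y edge, rear face flush with the rear of the seat.

C is a simple wooden stool: a rectangular seat 344 mm (x) by 330 mm (y), 33 mm thick, top face at z = 425 mm, on four round legs, each 46 mm in diameter. The legs rest on z = 0, each leg's axis is inset half a diameter from the nearest pair of seat edges (so the leg's bounding box is flush with the corner).

The chair is on top of the table. Two stools sit around the table at the −y, +y sides.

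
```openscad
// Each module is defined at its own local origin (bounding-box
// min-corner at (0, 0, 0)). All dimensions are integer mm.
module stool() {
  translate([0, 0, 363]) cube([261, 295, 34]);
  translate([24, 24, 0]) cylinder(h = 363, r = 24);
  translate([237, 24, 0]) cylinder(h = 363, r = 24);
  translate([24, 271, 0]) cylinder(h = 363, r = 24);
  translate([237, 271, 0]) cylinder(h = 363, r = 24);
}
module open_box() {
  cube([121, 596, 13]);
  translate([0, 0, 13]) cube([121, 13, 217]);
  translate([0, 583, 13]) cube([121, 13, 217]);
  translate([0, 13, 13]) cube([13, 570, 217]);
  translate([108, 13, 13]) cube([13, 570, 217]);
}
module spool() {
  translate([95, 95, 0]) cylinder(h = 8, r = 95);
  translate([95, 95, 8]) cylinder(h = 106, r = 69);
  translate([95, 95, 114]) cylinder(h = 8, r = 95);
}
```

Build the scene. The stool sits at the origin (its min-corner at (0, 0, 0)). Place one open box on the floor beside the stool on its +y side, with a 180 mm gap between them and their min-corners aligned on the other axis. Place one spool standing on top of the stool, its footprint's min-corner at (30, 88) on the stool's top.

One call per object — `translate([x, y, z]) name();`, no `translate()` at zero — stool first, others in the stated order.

stool();
translate([0, 475, 0]) open_box();
translate([30, 88, 397]) spool();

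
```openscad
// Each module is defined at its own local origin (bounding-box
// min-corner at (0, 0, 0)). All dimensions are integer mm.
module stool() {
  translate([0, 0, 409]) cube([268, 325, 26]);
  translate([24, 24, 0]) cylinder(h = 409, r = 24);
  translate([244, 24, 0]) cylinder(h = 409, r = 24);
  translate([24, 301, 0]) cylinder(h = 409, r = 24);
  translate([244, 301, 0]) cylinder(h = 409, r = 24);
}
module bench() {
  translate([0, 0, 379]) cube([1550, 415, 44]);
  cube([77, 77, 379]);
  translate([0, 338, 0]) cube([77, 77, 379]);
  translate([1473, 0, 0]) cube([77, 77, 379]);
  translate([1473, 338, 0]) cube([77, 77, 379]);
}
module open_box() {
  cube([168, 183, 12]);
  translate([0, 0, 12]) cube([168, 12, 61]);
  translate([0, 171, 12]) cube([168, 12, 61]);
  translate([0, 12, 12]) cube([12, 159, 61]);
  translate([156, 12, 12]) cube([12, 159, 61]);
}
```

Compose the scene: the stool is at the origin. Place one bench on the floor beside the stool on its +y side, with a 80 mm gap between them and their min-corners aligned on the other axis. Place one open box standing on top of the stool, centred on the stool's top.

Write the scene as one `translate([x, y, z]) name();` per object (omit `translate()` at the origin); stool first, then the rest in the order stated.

stool();
translate([0, 405, 0]) bench();
translate([50, 71, 435]) open_box();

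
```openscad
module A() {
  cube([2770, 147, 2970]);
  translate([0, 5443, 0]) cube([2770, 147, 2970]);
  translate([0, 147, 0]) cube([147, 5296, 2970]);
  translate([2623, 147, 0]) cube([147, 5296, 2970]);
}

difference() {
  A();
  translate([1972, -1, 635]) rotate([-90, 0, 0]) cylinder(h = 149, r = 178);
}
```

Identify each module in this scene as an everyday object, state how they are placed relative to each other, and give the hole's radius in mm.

The subtracted cylinder has r = 178 mm.

A is a house frame. The house frame has a circular hole through its front wall. The hole's radius is 178 mm.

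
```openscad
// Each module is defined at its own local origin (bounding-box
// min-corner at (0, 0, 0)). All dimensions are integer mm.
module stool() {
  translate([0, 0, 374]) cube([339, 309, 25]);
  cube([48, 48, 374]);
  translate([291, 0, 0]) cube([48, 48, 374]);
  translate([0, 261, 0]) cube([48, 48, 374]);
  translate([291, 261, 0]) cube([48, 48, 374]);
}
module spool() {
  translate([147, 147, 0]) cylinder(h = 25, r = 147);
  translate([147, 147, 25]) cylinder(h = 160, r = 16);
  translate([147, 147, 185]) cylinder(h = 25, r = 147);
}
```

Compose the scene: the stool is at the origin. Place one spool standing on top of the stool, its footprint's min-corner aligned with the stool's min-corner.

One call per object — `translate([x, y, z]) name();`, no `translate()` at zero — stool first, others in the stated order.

stool();
translate([0, 0, 399]) spool();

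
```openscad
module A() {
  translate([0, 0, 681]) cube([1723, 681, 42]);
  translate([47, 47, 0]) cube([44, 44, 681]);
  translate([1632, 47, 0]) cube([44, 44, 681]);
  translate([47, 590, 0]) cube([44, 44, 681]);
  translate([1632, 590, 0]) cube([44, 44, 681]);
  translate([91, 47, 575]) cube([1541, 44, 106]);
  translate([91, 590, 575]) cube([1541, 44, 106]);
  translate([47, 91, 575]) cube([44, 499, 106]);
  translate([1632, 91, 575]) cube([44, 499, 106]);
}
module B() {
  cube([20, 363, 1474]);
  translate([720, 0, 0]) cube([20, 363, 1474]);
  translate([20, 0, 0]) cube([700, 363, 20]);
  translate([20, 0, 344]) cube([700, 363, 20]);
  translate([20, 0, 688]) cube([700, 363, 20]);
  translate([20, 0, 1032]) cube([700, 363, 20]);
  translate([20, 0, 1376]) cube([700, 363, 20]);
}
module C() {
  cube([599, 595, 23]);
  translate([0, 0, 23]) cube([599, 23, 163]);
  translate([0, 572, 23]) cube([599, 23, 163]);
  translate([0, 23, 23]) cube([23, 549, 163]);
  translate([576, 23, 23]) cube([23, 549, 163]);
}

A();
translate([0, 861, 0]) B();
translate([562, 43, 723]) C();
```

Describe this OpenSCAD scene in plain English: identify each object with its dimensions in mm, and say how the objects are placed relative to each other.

A is a rectangular dining table. The top is 1723×681×42 mm with its upper surface at z = 723 mm. It stands on four 44×44 mm square legs, each inset 47 mm from the nearest pair of top edges, running from the floor to the underside of the top. Four apron rails, 44 mm thick and 106 mm tall, run between adjacent legs with their top edges flush with the underside of the top and their outer faces flush with the legs' outer faces.

B is an open bookshelf. Two side panels, each 20 mm thick, 363 mm deep and 1474 mm tall, stand 740 mm apart (outside-to-outside). Between them sit 5 shelves, each 20 mm thick and 363 mm deep, spanning the full gap between the sides. The bottom shelf rests on the floor (its underside at z = 0) and the clear gap between one shelf's top and the next shelf's underside is 324 mm.

C is an open-topped rectangular box: outside dimensions 599×595×186 mm, with a uniform wall and base thickness of 23 mm. The base is a full 599×595 slab on the floor; four walls sit on top of the base. The front and back walls (the −y and +y sides) span the full width; the two side walls fit between them.

The bookshelf is on the floor beside the table on its +y side. The open box is on top of the table, centred.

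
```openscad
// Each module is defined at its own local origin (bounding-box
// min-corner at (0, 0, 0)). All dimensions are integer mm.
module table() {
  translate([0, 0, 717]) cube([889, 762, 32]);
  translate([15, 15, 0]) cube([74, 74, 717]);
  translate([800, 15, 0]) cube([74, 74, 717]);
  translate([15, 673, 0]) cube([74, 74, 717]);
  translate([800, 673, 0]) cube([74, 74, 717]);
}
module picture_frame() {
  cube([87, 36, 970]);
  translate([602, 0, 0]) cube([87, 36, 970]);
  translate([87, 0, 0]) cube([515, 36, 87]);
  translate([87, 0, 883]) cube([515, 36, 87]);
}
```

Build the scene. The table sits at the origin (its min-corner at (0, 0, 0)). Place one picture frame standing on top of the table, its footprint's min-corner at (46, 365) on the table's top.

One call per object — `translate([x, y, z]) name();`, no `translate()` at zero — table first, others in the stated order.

table();
translate([46, 365, 749]) picture_frame();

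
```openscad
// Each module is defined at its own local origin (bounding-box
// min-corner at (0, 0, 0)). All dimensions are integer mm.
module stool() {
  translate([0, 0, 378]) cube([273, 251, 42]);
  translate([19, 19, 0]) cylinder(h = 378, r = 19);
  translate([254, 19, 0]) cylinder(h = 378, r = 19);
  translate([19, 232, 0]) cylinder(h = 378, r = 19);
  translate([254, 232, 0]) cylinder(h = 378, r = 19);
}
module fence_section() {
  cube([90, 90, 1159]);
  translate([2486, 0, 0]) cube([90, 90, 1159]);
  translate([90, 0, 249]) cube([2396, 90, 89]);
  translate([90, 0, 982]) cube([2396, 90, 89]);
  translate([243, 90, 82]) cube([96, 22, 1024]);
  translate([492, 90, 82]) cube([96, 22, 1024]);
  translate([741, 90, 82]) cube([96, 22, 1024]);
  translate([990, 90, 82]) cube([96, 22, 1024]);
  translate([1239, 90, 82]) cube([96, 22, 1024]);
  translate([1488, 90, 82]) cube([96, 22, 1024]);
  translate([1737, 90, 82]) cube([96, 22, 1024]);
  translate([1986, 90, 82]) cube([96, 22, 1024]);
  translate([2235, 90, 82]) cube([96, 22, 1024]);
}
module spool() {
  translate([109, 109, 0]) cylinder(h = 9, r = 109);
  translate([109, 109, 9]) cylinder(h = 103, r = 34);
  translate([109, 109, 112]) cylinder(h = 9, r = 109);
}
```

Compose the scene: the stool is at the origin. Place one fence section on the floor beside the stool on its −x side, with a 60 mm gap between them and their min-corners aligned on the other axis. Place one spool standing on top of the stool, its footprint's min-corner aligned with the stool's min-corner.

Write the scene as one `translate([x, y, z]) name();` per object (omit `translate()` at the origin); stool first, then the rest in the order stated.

stool();
translate([-2636, 0, 0]) fence_section();
translate([0, 0, 420]) spool();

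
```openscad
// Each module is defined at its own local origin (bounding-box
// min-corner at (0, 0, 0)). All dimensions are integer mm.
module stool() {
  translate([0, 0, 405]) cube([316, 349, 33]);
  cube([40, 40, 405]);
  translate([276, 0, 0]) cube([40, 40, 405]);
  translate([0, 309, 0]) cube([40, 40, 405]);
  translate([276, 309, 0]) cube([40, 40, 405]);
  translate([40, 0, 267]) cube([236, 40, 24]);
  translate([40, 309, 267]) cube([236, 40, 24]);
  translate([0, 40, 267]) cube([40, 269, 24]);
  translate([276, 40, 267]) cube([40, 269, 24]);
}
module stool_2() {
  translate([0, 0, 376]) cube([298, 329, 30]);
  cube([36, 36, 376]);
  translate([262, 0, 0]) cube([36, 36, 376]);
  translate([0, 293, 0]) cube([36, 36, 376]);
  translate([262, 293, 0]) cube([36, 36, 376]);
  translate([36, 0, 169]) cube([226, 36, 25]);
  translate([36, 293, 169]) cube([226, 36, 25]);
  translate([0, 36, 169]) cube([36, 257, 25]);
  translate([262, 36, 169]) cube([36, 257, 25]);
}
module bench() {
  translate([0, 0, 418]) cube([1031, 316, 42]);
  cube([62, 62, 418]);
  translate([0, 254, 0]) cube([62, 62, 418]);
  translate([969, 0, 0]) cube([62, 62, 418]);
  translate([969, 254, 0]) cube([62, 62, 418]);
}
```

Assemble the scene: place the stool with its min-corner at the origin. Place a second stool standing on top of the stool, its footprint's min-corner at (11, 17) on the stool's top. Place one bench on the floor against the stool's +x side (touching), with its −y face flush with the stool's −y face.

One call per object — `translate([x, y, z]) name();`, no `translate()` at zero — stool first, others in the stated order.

stool();
translate([11, 17, 438]) stool_2();
translate([316, 0, 0]) bench();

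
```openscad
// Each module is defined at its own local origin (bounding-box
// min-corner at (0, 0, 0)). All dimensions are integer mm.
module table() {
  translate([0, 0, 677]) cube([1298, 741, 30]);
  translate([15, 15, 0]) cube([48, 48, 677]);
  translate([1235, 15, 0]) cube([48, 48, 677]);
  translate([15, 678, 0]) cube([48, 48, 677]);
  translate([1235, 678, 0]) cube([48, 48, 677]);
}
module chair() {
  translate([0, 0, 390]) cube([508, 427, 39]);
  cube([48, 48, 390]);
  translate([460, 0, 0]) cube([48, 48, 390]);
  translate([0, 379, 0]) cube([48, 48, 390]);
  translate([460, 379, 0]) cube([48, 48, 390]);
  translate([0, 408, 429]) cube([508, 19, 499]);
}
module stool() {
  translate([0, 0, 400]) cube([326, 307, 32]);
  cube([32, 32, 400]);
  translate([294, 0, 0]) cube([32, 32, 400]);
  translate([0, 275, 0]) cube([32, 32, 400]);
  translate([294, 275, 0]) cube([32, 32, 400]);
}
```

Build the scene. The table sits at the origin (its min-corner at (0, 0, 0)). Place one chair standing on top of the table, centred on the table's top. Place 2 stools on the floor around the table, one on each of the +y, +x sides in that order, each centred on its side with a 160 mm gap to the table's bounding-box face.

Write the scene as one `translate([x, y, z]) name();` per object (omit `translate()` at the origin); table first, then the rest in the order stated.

table();
translate([395, 157, 707]) chair();
translate([486, 901, 0]) stool();
translate([1458, 217, 0]) stool();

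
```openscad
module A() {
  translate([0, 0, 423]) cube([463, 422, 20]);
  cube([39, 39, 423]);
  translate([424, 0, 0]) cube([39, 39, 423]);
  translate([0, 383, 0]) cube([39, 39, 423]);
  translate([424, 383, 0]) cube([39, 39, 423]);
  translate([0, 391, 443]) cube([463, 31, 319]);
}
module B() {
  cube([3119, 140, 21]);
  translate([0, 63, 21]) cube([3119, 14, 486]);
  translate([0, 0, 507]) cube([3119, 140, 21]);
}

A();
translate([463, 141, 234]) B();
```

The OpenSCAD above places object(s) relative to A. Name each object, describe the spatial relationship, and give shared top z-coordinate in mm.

Both tops at z = 762 mm.

A is a chair. B is an I-beam. The I-beam is beside the chair with their tops flush at z = 762. The shared top z-coordinate is 762 mm.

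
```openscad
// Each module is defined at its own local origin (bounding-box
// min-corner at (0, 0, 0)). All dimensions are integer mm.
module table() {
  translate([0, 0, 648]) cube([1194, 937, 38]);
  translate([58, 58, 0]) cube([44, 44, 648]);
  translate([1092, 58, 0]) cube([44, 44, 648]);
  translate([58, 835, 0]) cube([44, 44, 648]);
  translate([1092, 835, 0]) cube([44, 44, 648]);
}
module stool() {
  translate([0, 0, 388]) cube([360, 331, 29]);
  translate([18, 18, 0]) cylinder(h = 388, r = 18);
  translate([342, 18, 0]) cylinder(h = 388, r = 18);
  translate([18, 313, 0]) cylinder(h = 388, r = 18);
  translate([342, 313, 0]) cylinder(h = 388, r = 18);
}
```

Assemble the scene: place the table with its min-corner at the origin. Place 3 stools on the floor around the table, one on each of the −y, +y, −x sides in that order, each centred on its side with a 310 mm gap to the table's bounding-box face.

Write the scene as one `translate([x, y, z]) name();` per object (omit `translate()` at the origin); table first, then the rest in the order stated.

table();
translate([417, -641, 0]) stool();
translate([417, 1247, 0]) stool();
translate([-670, 303, 0]) stool();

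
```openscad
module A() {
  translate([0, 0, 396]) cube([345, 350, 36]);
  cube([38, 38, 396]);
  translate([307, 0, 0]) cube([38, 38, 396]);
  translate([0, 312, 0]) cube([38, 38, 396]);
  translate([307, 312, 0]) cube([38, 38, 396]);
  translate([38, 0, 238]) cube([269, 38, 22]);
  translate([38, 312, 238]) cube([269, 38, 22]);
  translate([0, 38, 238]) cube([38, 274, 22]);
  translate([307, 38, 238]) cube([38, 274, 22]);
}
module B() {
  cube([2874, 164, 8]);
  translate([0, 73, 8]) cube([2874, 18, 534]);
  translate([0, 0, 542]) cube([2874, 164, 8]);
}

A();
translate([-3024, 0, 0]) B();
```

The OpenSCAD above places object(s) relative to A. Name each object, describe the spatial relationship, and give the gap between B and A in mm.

The I-beam's nearest face is 150 mm from the stool's −x face.

A is a stool. B is an I-beam. The I-beam is on the floor beside the stool on its −x side. The gap between the I-beam and the stool is 150 mm.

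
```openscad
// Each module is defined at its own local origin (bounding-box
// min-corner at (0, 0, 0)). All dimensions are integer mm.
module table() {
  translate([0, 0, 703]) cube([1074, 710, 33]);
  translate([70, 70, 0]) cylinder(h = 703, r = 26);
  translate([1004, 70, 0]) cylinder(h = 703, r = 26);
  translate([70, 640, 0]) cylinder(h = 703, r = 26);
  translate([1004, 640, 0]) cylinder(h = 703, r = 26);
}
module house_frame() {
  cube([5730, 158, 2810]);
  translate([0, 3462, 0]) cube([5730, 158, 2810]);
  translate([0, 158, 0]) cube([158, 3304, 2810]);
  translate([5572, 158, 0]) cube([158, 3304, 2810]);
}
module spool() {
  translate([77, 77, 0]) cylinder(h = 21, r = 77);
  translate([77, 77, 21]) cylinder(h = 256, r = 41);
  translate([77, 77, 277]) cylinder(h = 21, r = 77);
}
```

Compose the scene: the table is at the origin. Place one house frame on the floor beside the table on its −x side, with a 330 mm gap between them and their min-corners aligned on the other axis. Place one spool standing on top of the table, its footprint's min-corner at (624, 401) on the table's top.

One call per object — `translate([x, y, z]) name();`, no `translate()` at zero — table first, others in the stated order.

table();
translate([-6060, 0, 0]) house_frame();
translate([624, 401, 736]) spool();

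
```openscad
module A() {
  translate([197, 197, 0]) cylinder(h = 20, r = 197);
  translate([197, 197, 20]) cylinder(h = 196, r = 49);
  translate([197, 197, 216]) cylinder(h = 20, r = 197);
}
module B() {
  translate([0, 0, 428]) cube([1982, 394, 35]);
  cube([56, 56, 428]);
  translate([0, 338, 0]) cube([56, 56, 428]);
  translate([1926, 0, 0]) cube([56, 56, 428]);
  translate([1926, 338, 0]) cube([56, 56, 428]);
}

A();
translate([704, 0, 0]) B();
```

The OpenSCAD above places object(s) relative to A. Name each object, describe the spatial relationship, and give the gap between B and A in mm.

The bench's nearest face is 310 mm from the spool's +x face.

A is a spool. B is a bench. The bench is on the floor beside the spool on its +x side. The gap between the bench and the spool is 310 mm.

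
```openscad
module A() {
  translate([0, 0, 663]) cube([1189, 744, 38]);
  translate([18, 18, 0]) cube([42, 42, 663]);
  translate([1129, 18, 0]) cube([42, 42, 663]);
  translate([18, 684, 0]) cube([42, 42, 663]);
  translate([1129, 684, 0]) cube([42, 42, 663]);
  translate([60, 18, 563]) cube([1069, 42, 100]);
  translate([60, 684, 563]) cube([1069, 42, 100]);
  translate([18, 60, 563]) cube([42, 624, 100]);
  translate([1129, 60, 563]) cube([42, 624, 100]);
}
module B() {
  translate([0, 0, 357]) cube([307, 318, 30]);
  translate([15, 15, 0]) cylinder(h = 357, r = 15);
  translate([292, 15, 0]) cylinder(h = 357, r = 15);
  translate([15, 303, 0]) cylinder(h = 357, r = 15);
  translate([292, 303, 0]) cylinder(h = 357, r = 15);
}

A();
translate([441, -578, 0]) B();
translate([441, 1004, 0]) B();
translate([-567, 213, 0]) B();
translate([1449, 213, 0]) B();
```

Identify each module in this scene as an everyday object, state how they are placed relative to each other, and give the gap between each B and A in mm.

Each stool's nearest face is 260 mm from the table's bounding box.

A is a table. B is a stool. Four stools sit around the table at the −y, +y, −x, +x sides. The gap between each stool and the table is 260 mm.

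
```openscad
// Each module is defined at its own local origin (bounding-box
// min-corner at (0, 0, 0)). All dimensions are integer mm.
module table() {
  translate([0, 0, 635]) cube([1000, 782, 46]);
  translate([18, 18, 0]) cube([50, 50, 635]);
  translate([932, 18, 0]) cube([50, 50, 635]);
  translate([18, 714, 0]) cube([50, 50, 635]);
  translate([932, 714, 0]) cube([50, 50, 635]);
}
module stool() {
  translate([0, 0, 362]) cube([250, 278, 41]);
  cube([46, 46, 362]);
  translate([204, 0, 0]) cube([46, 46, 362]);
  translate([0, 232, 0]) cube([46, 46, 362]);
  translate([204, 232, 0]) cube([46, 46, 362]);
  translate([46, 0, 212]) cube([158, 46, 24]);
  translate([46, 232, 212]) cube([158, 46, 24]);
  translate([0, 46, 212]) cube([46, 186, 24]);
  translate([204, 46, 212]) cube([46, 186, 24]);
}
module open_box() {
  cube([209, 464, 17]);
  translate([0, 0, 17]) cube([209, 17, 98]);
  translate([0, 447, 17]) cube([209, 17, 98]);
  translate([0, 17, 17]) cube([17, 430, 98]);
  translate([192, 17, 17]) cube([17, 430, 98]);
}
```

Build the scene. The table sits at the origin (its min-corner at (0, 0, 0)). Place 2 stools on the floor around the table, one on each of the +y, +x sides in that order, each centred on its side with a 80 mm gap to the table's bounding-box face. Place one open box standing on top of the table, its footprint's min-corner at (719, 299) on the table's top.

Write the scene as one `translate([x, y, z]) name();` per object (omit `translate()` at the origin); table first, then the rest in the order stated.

table();
translate([375, 862, 0]) stool();
translate([1080, 252, 0]) stool();
translate([719, 299, 681]) open_box();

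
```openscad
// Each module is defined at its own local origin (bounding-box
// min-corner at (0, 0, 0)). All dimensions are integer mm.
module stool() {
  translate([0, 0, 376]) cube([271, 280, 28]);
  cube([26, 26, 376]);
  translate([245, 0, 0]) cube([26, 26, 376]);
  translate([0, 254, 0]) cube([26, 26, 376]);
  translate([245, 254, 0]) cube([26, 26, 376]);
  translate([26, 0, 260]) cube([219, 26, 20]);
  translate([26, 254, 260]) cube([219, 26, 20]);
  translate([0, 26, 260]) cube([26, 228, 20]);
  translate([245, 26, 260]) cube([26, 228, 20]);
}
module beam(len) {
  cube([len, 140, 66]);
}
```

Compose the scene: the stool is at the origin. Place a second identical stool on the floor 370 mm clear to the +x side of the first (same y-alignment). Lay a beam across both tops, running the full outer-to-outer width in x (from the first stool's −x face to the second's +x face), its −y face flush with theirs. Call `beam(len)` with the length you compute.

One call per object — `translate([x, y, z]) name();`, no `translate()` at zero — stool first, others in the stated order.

stool();
translate([641, 0, 0]) stool();
translate([0, 0, 404]) beam(912);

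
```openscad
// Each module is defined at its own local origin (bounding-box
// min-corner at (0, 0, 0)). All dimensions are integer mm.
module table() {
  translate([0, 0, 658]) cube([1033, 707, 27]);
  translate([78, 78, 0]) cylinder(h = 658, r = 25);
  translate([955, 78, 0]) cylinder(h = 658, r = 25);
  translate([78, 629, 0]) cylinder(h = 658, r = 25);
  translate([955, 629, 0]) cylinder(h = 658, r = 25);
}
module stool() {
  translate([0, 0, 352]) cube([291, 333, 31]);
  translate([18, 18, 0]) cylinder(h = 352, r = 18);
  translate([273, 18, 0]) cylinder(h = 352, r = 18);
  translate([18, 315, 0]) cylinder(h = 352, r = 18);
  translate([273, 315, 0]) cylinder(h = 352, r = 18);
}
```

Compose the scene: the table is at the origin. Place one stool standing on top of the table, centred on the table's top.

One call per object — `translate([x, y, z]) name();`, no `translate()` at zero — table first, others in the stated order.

table();
translate([371, 187, 685]) stool();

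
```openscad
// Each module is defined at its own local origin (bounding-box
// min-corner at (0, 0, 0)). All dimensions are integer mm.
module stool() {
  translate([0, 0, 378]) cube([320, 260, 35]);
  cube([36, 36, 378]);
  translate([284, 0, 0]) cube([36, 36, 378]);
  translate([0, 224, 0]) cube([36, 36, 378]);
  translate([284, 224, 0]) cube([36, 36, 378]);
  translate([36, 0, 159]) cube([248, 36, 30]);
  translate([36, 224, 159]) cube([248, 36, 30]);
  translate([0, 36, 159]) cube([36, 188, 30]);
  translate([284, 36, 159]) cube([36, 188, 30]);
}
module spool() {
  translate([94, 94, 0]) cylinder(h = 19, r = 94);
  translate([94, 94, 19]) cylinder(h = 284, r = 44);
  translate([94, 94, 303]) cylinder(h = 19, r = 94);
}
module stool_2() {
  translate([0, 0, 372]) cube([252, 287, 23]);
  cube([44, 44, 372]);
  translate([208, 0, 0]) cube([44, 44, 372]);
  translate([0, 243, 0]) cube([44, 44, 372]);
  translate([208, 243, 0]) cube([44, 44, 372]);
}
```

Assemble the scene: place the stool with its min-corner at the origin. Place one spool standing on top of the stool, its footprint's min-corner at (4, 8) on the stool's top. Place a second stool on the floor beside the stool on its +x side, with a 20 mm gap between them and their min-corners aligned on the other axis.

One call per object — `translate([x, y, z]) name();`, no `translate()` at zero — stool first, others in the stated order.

stool();
translate([4, 8, 413]) spool();
translate([340, 0, 0]) stool_2();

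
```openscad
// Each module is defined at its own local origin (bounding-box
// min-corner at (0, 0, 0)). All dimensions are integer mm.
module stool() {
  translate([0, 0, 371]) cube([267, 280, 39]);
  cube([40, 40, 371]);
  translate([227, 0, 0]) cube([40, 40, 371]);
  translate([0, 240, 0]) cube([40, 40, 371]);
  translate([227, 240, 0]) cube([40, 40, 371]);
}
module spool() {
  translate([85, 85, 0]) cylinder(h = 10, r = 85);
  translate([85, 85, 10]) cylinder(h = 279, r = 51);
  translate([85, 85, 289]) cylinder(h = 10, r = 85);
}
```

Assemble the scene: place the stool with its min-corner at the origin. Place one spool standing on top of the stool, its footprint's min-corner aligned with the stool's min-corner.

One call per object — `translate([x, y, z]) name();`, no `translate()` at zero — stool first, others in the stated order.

stool();
translate([0, 0, 410]) spool();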